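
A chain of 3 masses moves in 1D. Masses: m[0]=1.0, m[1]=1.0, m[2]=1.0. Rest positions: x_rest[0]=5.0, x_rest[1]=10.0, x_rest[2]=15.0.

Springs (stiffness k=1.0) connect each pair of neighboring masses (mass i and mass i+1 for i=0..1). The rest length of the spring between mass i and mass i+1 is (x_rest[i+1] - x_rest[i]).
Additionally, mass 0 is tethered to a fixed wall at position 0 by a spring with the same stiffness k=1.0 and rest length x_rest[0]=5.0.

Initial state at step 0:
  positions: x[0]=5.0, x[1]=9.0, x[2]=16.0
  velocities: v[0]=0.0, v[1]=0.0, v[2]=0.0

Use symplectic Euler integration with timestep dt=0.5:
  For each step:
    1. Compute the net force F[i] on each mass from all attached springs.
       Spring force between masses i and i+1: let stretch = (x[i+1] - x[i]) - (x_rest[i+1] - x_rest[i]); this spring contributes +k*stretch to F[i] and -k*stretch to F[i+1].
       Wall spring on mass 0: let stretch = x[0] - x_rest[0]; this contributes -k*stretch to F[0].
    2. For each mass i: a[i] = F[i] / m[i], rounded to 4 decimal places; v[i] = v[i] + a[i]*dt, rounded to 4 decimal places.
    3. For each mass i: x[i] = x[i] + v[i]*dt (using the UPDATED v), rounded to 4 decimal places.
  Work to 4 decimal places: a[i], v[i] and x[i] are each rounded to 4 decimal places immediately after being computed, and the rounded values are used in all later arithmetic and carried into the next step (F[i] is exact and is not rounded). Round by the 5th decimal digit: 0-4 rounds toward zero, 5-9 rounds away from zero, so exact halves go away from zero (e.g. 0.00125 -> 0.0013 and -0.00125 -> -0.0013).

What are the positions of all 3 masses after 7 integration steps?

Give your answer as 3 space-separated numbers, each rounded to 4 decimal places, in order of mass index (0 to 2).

Step 0: x=[5.0000 9.0000 16.0000] v=[0.0000 0.0000 0.0000]
Step 1: x=[4.7500 9.7500 15.5000] v=[-0.5000 1.5000 -1.0000]
Step 2: x=[4.5625 10.6875 14.8125] v=[-0.3750 1.8750 -1.3750]
Step 3: x=[4.7657 11.1250 14.3438] v=[0.4063 0.8750 -0.9375]
Step 4: x=[5.3673 10.7774 14.3204] v=[1.2031 -0.6953 -0.0469]
Step 5: x=[5.9796 9.9630 14.6612] v=[1.2245 -1.6289 0.6816]
Step 6: x=[6.0928 9.3273 15.0775] v=[0.2264 -1.2715 0.8325]
Step 7: x=[5.4914 9.3205 15.3062] v=[-1.2028 -0.0137 0.4574]

Answer: 5.4914 9.3205 15.3062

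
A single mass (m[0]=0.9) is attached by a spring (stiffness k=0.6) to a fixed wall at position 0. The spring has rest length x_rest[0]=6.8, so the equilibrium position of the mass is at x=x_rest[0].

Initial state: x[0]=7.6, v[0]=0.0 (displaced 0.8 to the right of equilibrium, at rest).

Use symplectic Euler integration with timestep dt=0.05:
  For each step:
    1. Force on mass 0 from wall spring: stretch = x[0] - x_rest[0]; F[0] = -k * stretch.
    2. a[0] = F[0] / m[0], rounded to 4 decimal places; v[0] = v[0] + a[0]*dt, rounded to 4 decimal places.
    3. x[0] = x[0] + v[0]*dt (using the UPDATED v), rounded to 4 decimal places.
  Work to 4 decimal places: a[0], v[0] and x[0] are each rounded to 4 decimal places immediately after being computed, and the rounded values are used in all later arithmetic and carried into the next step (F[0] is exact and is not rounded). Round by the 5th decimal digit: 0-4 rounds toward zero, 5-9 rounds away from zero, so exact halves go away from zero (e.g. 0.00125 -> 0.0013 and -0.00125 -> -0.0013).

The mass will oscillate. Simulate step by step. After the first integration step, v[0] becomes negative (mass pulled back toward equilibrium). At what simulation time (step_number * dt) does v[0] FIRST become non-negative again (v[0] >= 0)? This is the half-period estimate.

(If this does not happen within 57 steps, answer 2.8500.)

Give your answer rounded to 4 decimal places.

Answer: 2.8500

Derivation:
Step 0: x=[7.6000] v=[0.0000]
Step 1: x=[7.5987] v=[-0.0267]
Step 2: x=[7.5960] v=[-0.0533]
Step 3: x=[7.5920] v=[-0.0798]
Step 4: x=[7.5867] v=[-0.1062]
Step 5: x=[7.5801] v=[-0.1324]
Step 6: x=[7.5722] v=[-0.1584]
Step 7: x=[7.5630] v=[-0.1841]
Step 8: x=[7.5525] v=[-0.2095]
Step 9: x=[7.5408] v=[-0.2346]
Step 10: x=[7.5278] v=[-0.2593]
Step 11: x=[7.5136] v=[-0.2836]
Step 12: x=[7.4982] v=[-0.3074]
Step 13: x=[7.4817] v=[-0.3307]
Step 14: x=[7.4640] v=[-0.3534]
Step 15: x=[7.4452] v=[-0.3755]
Step 16: x=[7.4254] v=[-0.3970]
Step 17: x=[7.4045] v=[-0.4178]
Step 18: x=[7.3826] v=[-0.4380]
Step 19: x=[7.3597] v=[-0.4574]
Step 20: x=[7.3359] v=[-0.4761]
Step 21: x=[7.3112] v=[-0.4940]
Step 22: x=[7.2857] v=[-0.5110]
Step 23: x=[7.2593] v=[-0.5272]
Step 24: x=[7.2322] v=[-0.5425]
Step 25: x=[7.2044] v=[-0.5569]
Step 26: x=[7.1759] v=[-0.5704]
Step 27: x=[7.1468] v=[-0.5829]
Step 28: x=[7.1171] v=[-0.5945]
Step 29: x=[7.0868] v=[-0.6051]
Step 30: x=[7.0561] v=[-0.6147]
Step 31: x=[7.0249] v=[-0.6232]
Step 32: x=[6.9934] v=[-0.6307]
Step 33: x=[6.9615] v=[-0.6371]
Step 34: x=[6.9294] v=[-0.6425]
Step 35: x=[6.8971] v=[-0.6468]
Step 36: x=[6.8646] v=[-0.6500]
Step 37: x=[6.8320] v=[-0.6522]
Step 38: x=[6.7993] v=[-0.6533]
Step 39: x=[6.7666] v=[-0.6533]
Step 40: x=[6.7340] v=[-0.6522]
Step 41: x=[6.7015] v=[-0.6500]
Step 42: x=[6.6692] v=[-0.6467]
Step 43: x=[6.6371] v=[-0.6423]
Step 44: x=[6.6053] v=[-0.6369]
Step 45: x=[6.5738] v=[-0.6304]
Step 46: x=[6.5427] v=[-0.6229]
Step 47: x=[6.5120] v=[-0.6143]
Step 48: x=[6.4818] v=[-0.6047]
Step 49: x=[6.4521] v=[-0.5941]
Step 50: x=[6.4230] v=[-0.5825]
Step 51: x=[6.3945] v=[-0.5699]
Step 52: x=[6.3667] v=[-0.5564]
Step 53: x=[6.3396] v=[-0.5420]
Step 54: x=[6.3133] v=[-0.5267]
Step 55: x=[6.2878] v=[-0.5105]
Step 56: x=[6.2631] v=[-0.4934]
Step 57: x=[6.2393] v=[-0.4755]
v[0] did not become non-negative within 57 steps; using fallback time=2.8500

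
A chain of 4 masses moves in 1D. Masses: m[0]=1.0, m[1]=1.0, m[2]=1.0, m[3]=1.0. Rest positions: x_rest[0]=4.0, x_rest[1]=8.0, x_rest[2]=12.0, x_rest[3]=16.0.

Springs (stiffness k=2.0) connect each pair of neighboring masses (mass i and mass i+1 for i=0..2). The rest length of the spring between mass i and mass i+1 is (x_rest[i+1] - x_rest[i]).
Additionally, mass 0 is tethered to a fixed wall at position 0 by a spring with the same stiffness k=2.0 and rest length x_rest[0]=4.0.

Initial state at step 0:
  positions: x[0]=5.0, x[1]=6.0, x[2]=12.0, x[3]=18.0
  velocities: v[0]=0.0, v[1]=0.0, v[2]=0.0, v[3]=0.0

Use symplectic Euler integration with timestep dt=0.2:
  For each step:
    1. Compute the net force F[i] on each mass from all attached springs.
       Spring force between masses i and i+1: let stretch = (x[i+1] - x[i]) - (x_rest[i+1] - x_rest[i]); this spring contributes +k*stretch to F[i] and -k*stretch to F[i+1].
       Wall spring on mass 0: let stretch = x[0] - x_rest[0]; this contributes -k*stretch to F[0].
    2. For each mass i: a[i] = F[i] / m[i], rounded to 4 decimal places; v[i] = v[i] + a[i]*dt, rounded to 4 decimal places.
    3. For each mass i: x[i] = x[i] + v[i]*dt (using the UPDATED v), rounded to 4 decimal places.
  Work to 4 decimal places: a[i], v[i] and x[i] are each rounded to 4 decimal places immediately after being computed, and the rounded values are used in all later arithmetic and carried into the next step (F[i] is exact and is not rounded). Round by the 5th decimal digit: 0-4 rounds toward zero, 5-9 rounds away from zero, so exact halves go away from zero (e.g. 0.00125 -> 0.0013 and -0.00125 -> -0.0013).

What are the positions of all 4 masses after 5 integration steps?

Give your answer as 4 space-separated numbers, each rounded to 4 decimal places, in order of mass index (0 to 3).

Step 0: x=[5.0000 6.0000 12.0000 18.0000] v=[0.0000 0.0000 0.0000 0.0000]
Step 1: x=[4.6800 6.4000 12.0000 17.8400] v=[-1.6000 2.0000 0.0000 -0.8000]
Step 2: x=[4.1232 7.1104 12.0192 17.5328] v=[-2.7840 3.5520 0.0960 -1.5360]
Step 3: x=[3.4755 7.9745 12.0868 17.1045] v=[-3.2384 4.3206 0.3379 -2.1414]
Step 4: x=[2.9097 8.8077 12.2268 16.5948] v=[-2.8290 4.1659 0.7001 -2.5485]
Step 5: x=[2.5830 9.4426 12.4427 16.0557] v=[-1.6337 3.1743 1.0797 -2.6957]

Answer: 2.5830 9.4426 12.4427 16.0557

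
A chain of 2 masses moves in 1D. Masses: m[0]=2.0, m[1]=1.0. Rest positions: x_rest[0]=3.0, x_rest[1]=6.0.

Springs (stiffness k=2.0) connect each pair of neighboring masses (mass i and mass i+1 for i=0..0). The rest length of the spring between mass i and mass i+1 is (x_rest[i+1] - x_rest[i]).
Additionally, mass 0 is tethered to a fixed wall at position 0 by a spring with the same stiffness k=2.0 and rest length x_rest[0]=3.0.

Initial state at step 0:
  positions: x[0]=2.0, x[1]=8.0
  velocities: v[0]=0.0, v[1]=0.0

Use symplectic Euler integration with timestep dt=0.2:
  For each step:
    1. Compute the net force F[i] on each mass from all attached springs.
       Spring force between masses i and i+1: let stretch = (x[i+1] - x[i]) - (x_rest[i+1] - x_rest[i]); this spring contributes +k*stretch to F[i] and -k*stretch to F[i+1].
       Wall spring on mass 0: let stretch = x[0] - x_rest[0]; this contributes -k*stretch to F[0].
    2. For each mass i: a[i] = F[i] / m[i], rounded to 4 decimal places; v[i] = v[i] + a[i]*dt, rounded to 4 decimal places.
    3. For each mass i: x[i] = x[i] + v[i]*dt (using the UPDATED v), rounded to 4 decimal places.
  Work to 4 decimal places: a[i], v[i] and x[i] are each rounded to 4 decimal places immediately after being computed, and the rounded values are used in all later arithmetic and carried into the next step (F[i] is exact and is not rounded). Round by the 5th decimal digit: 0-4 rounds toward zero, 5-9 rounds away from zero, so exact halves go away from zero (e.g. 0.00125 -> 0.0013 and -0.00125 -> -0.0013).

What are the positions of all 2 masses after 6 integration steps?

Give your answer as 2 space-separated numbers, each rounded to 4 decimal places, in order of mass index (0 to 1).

Answer: 4.0318 4.8603

Derivation:
Step 0: x=[2.0000 8.0000] v=[0.0000 0.0000]
Step 1: x=[2.1600 7.7600] v=[0.8000 -1.2000]
Step 2: x=[2.4576 7.3120] v=[1.4880 -2.2400]
Step 3: x=[2.8511 6.7156] v=[1.9674 -2.9818]
Step 4: x=[3.2851 6.0501] v=[2.1701 -3.3276]
Step 5: x=[3.6983 5.4034] v=[2.0661 -3.2336]
Step 6: x=[4.0318 4.8603] v=[1.6675 -2.7156]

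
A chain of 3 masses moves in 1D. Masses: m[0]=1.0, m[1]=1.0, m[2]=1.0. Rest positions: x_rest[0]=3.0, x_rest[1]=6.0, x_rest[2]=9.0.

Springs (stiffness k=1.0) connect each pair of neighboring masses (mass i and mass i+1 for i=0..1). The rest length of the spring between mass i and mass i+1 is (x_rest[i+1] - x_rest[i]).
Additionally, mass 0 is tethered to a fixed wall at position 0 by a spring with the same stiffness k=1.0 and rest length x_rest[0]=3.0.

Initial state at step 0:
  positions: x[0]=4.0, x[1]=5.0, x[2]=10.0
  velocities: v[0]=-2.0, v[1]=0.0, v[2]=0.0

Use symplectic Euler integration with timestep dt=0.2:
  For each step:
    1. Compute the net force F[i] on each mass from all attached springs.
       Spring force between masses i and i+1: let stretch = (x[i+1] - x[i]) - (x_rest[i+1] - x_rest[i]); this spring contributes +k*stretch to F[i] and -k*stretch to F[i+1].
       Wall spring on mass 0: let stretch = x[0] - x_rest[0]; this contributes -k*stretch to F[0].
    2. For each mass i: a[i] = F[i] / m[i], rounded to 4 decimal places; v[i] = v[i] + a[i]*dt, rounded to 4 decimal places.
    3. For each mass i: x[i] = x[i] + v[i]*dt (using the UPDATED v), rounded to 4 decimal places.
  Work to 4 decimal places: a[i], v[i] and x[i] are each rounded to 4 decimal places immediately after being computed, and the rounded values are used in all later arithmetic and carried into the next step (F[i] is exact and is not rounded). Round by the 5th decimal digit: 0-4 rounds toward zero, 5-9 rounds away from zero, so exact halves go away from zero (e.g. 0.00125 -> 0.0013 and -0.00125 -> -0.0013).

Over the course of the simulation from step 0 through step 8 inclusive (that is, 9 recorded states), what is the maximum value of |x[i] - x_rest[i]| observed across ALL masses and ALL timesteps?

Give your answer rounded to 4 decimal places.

Answer: 2.1147

Derivation:
Step 0: x=[4.0000 5.0000 10.0000] v=[-2.0000 0.0000 0.0000]
Step 1: x=[3.4800 5.1600 9.9200] v=[-2.6000 0.8000 -0.4000]
Step 2: x=[2.8880 5.4432 9.7696] v=[-2.9600 1.4160 -0.7520]
Step 3: x=[2.2827 5.7972 9.5661] v=[-3.0266 1.7702 -1.0173]
Step 4: x=[1.7267 6.1614 9.3319] v=[-2.7802 1.8211 -1.1711]
Step 5: x=[1.2790 6.4751 9.0909] v=[-2.2386 1.5683 -1.2052]
Step 6: x=[0.9880 6.6855 8.8652] v=[-1.4552 1.0522 -1.1284]
Step 7: x=[0.8853 6.7552 8.6723] v=[-0.5133 0.3486 -0.9643]
Step 8: x=[0.9820 6.6668 8.5228] v=[0.4836 -0.4420 -0.7477]
Max displacement = 2.1147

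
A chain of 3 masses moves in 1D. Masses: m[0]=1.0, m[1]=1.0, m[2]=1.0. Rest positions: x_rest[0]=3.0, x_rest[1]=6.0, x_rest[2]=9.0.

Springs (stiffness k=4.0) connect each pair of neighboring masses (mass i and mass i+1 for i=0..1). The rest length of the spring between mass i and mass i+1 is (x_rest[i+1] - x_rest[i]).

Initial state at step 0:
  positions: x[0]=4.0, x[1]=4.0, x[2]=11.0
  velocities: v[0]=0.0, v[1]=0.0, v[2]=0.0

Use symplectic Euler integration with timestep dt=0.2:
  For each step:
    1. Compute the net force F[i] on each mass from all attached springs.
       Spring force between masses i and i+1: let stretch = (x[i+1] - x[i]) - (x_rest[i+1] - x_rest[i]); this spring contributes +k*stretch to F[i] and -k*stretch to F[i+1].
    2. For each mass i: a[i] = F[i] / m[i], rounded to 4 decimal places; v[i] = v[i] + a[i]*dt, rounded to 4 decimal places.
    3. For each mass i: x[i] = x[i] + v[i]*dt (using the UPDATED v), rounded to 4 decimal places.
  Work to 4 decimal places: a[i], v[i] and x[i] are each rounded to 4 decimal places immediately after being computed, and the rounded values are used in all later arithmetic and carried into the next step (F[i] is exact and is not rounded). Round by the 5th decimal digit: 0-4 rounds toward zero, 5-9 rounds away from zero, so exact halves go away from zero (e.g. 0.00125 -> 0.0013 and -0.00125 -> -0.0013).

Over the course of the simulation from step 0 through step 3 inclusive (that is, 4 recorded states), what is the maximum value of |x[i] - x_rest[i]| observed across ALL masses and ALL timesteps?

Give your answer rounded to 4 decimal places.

Answer: 2.2900

Derivation:
Step 0: x=[4.0000 4.0000 11.0000] v=[0.0000 0.0000 0.0000]
Step 1: x=[3.5200 5.1200 10.3600] v=[-2.4000 5.6000 -3.2000]
Step 2: x=[2.8160 6.8224 9.3616] v=[-3.5200 8.5120 -4.9920]
Step 3: x=[2.2730 8.2900 8.4369] v=[-2.7149 7.3382 -4.6234]
Max displacement = 2.2900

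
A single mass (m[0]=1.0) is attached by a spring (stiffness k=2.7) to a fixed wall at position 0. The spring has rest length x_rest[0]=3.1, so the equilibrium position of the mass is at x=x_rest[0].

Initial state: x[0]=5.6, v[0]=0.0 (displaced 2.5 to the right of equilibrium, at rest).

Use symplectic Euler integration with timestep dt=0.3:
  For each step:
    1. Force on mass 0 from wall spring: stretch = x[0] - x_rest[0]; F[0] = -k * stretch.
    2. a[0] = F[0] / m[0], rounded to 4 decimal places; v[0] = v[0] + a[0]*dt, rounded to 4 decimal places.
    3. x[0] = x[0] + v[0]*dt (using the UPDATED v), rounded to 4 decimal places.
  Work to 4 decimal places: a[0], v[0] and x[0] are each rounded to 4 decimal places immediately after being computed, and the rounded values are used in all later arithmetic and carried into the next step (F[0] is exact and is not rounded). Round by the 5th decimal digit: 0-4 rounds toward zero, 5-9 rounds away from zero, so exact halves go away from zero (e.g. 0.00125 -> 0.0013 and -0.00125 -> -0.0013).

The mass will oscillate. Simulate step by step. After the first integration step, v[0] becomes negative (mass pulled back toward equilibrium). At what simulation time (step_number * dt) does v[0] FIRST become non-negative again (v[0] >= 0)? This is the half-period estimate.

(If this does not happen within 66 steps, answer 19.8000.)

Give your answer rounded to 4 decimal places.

Answer: 2.1000

Derivation:
Step 0: x=[5.6000] v=[0.0000]
Step 1: x=[4.9925] v=[-2.0250]
Step 2: x=[3.9251] v=[-3.5579]
Step 3: x=[2.6572] v=[-4.2262]
Step 4: x=[1.4970] v=[-3.8675]
Step 5: x=[0.7263] v=[-2.5691]
Step 6: x=[0.5324] v=[-0.6464]
Step 7: x=[0.9624] v=[1.4334]
First v>=0 after going negative at step 7, time=2.1000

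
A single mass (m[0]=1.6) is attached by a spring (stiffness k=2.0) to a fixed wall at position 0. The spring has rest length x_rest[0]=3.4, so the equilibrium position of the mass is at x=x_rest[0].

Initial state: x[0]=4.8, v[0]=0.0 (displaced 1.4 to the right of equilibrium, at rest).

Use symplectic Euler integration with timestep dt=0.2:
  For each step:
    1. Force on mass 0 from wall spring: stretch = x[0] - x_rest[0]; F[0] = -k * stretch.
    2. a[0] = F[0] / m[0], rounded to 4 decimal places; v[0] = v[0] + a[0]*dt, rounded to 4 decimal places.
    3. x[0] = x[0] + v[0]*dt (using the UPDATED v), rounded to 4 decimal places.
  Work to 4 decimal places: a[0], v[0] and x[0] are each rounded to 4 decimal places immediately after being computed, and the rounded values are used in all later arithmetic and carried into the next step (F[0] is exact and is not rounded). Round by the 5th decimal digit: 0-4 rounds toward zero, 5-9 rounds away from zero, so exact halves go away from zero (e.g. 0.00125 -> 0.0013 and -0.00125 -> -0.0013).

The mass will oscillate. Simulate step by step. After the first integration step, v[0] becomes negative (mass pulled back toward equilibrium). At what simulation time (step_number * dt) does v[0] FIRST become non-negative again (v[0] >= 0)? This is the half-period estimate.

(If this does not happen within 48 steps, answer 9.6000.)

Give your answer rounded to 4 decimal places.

Answer: 3.0000

Derivation:
Step 0: x=[4.8000] v=[0.0000]
Step 1: x=[4.7300] v=[-0.3500]
Step 2: x=[4.5935] v=[-0.6825]
Step 3: x=[4.3973] v=[-0.9809]
Step 4: x=[4.1513] v=[-1.2302]
Step 5: x=[3.8677] v=[-1.4180]
Step 6: x=[3.5607] v=[-1.5349]
Step 7: x=[3.2457] v=[-1.5751]
Step 8: x=[2.9384] v=[-1.5365]
Step 9: x=[2.6542] v=[-1.4211]
Step 10: x=[2.4073] v=[-1.2346]
Step 11: x=[2.2100] v=[-0.9864]
Step 12: x=[2.0722] v=[-0.6889]
Step 13: x=[2.0008] v=[-0.3569]
Step 14: x=[1.9994] v=[-0.0071]
Step 15: x=[2.0680] v=[0.3431]
First v>=0 after going negative at step 15, time=3.0000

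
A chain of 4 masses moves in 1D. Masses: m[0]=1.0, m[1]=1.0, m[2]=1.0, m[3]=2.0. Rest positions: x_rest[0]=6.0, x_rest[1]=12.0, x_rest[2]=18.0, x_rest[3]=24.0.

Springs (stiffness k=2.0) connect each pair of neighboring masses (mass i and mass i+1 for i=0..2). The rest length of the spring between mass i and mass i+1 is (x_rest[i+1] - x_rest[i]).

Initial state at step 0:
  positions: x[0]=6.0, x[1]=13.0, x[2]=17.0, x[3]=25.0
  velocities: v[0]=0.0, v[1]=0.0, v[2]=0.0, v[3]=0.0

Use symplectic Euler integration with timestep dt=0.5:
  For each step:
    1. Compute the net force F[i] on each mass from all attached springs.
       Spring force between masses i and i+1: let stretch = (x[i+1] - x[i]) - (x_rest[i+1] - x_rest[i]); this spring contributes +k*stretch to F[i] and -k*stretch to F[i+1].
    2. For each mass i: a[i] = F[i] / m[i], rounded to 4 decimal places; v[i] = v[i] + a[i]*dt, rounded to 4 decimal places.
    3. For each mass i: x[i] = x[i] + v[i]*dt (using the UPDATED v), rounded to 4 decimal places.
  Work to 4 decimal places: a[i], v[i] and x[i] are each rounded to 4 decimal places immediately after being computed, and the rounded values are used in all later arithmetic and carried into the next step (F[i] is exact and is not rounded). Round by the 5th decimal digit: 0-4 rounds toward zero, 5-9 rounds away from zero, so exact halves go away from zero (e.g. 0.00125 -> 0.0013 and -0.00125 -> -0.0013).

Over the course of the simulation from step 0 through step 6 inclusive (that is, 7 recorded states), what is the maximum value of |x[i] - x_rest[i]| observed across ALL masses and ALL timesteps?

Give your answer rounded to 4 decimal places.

Step 0: x=[6.0000 13.0000 17.0000 25.0000] v=[0.0000 0.0000 0.0000 0.0000]
Step 1: x=[6.5000 11.5000 19.0000 24.5000] v=[1.0000 -3.0000 4.0000 -1.0000]
Step 2: x=[6.5000 11.2500 20.0000 24.1250] v=[0.0000 -0.5000 2.0000 -0.7500]
Step 3: x=[5.8750 13.0000 18.6875 24.2188] v=[-1.2500 3.5000 -2.6250 0.1875]
Step 4: x=[5.8125 14.0313 17.2969 24.4298] v=[-0.1250 2.0625 -2.7812 0.4219]
Step 5: x=[6.8594 12.5860 17.8400 24.3575] v=[2.0938 -2.8907 1.0861 -0.1446]
Step 6: x=[7.7696 10.9044 19.0148 24.1558] v=[1.8204 -3.3633 2.3496 -0.4034]
Max displacement = 2.0313

Answer: 2.0313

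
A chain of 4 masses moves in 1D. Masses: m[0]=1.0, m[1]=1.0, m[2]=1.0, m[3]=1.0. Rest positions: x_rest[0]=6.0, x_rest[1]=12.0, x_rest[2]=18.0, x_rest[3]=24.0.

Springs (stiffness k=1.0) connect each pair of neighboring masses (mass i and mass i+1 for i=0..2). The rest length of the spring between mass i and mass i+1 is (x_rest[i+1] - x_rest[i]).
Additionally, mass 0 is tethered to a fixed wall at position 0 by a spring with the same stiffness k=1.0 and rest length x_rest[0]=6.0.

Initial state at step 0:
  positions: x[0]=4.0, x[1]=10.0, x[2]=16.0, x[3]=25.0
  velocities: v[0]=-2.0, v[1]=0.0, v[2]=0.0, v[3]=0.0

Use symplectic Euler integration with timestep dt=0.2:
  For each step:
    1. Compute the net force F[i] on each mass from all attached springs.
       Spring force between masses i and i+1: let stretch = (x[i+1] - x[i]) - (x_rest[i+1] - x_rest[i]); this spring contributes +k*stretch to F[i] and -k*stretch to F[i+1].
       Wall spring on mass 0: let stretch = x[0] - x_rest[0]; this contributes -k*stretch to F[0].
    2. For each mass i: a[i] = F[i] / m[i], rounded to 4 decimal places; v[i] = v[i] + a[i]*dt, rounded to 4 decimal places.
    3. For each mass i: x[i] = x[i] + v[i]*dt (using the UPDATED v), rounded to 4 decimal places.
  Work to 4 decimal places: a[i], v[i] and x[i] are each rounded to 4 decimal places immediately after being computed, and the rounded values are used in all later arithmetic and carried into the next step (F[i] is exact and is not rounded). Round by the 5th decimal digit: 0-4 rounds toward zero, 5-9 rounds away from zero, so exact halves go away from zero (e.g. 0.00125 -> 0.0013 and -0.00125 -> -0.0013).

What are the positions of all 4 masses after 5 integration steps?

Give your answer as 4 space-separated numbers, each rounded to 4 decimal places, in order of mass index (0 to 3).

Answer: 3.5738 9.9717 17.3335 23.5098

Derivation:
Step 0: x=[4.0000 10.0000 16.0000 25.0000] v=[-2.0000 0.0000 0.0000 0.0000]
Step 1: x=[3.6800 10.0000 16.1200 24.8800] v=[-1.6000 0.0000 0.6000 -0.6000]
Step 2: x=[3.4656 9.9920 16.3456 24.6496] v=[-1.0720 -0.0400 1.1280 -1.1520]
Step 3: x=[3.3736 9.9771 16.6492 24.3270] v=[-0.4598 -0.0746 1.5181 -1.6128]
Step 4: x=[3.4108 9.9649 16.9930 23.9373] v=[0.1862 -0.0609 1.7192 -1.9484]
Step 5: x=[3.5738 9.9717 17.3335 23.5098] v=[0.8149 0.0339 1.7024 -2.1373]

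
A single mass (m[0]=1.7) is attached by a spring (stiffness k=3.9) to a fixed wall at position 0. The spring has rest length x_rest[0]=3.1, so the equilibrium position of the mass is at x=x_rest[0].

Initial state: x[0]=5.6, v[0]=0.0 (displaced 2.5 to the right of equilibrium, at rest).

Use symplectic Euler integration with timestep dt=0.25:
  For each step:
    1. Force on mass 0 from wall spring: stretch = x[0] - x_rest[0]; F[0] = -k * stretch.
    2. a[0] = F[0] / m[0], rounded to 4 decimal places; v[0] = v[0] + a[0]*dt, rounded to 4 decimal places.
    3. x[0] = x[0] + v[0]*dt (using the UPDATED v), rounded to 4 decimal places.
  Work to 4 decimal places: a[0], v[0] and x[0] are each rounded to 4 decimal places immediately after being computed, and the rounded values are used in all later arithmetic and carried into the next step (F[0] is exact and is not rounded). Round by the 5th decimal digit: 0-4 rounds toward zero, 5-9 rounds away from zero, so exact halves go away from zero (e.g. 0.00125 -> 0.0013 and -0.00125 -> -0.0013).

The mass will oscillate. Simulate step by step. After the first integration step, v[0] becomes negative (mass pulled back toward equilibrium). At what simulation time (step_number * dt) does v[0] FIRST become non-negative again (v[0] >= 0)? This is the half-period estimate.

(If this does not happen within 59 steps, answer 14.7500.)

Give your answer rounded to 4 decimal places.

Step 0: x=[5.6000] v=[0.0000]
Step 1: x=[5.2416] v=[-1.4338]
Step 2: x=[4.5761] v=[-2.6621]
Step 3: x=[3.6989] v=[-3.5087]
Step 4: x=[2.7359] v=[-3.8522]
Step 5: x=[1.8251] v=[-3.6434]
Step 6: x=[1.0971] v=[-2.9122]
Step 7: x=[0.6562] v=[-1.7635]
Step 8: x=[0.5657] v=[-0.3619]
Step 9: x=[0.8386] v=[1.0916]
First v>=0 after going negative at step 9, time=2.2500

Answer: 2.2500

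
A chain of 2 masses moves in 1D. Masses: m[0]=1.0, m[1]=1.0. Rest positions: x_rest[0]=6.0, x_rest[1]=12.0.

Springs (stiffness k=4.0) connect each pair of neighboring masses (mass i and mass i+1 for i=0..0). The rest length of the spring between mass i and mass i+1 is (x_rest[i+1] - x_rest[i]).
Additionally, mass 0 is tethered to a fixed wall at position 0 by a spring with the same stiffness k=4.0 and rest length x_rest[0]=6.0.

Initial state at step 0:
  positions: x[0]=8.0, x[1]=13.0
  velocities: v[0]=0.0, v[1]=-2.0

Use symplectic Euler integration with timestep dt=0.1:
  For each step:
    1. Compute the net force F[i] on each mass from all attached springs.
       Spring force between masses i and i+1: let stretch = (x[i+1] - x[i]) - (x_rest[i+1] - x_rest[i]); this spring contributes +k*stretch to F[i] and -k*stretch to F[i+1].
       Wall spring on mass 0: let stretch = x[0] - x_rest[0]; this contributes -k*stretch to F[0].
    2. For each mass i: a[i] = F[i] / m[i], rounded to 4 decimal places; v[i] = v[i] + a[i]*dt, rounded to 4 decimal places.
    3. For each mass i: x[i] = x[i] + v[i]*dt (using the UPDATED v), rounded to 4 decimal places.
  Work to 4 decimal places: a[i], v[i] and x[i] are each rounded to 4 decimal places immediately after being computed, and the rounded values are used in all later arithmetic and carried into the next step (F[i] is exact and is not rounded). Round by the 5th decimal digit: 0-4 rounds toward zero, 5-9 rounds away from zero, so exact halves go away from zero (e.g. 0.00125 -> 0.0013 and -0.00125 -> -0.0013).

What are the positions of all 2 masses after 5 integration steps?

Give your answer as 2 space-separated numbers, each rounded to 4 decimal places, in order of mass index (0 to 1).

Answer: 6.4202 12.5421

Derivation:
Step 0: x=[8.0000 13.0000] v=[0.0000 -2.0000]
Step 1: x=[7.8800 12.8400] v=[-1.2000 -1.6000]
Step 2: x=[7.6432 12.7216] v=[-2.3680 -1.1840]
Step 3: x=[7.3038 12.6401] v=[-3.3939 -0.8154]
Step 4: x=[6.8857 12.5851] v=[-4.1809 -0.5499]
Step 5: x=[6.4202 12.5421] v=[-4.6554 -0.4297]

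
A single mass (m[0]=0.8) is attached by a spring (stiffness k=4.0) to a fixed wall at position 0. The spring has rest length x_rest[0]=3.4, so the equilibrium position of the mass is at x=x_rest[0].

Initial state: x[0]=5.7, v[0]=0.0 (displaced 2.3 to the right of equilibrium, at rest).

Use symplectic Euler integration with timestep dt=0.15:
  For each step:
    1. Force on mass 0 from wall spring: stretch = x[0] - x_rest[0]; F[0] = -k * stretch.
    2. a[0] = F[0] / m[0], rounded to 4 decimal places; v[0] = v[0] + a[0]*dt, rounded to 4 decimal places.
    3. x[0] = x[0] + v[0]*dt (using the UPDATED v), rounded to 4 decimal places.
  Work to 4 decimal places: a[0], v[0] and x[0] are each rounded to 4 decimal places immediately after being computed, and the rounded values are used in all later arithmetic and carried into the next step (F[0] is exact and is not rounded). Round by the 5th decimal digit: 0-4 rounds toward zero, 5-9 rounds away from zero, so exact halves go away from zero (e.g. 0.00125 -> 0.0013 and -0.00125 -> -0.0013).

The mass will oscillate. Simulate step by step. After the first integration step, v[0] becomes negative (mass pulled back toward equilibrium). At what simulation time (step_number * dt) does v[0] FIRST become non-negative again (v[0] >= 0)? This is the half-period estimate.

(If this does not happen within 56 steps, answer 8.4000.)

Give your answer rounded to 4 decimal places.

Step 0: x=[5.7000] v=[0.0000]
Step 1: x=[5.4413] v=[-1.7250]
Step 2: x=[4.9529] v=[-3.2560]
Step 3: x=[4.2898] v=[-4.4207]
Step 4: x=[3.5266] v=[-5.0881]
Step 5: x=[2.7491] v=[-5.1831]
Step 6: x=[2.0449] v=[-4.6949]
Step 7: x=[1.4931] v=[-3.6786]
Step 8: x=[1.1558] v=[-2.2484]
Step 9: x=[1.0710] v=[-0.5653]
Step 10: x=[1.2482] v=[1.1815]
First v>=0 after going negative at step 10, time=1.5000

Answer: 1.5000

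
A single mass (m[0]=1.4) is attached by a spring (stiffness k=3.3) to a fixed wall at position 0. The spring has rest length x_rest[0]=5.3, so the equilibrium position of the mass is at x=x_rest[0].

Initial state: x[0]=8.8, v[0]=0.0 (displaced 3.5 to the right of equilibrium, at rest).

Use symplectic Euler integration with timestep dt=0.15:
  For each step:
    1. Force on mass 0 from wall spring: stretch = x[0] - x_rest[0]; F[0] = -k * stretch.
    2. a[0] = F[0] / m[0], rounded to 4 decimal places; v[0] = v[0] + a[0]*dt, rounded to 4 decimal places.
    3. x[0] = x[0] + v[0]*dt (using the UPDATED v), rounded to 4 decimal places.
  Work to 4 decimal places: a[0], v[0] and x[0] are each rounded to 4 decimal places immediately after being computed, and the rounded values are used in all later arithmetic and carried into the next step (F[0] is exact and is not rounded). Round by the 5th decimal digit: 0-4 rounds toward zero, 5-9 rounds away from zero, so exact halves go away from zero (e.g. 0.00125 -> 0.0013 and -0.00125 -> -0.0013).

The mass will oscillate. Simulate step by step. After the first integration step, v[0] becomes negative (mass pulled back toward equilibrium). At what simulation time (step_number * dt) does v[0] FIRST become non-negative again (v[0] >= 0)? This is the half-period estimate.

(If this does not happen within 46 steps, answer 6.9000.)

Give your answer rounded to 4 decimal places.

Answer: 2.1000

Derivation:
Step 0: x=[8.8000] v=[0.0000]
Step 1: x=[8.6144] v=[-1.2375]
Step 2: x=[8.2530] v=[-2.4094]
Step 3: x=[7.7350] v=[-3.4535]
Step 4: x=[7.0878] v=[-4.3144]
Step 5: x=[6.3458] v=[-4.9465]
Step 6: x=[5.5484] v=[-5.3163]
Step 7: x=[4.7378] v=[-5.4041]
Step 8: x=[3.9570] v=[-5.2053]
Step 9: x=[3.2474] v=[-4.7305]
Step 10: x=[2.6467] v=[-4.0048]
Step 11: x=[2.1867] v=[-3.0667]
Step 12: x=[1.8918] v=[-1.9659]
Step 13: x=[1.7777] v=[-0.7609]
Step 14: x=[1.8504] v=[0.4845]
First v>=0 after going negative at step 14, time=2.1000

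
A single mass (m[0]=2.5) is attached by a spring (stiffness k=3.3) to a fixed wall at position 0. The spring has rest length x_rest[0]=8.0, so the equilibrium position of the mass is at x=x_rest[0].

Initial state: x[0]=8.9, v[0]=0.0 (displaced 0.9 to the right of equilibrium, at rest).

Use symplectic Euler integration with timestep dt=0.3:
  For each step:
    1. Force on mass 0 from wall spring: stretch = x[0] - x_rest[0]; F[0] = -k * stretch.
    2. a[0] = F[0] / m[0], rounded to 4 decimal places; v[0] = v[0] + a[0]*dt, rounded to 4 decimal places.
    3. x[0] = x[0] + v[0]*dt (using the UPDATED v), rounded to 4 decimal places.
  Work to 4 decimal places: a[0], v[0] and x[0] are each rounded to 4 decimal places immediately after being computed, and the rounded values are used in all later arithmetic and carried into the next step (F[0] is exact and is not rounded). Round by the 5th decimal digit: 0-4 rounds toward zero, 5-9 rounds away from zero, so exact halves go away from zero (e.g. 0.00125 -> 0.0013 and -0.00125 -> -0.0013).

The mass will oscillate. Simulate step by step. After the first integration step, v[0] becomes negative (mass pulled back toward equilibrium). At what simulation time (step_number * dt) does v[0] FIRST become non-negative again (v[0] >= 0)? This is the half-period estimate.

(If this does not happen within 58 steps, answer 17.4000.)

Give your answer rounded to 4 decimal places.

Step 0: x=[8.9000] v=[0.0000]
Step 1: x=[8.7931] v=[-0.3564]
Step 2: x=[8.5920] v=[-0.6705]
Step 3: x=[8.3205] v=[-0.9049]
Step 4: x=[8.0110] v=[-1.0318]
Step 5: x=[7.7001] v=[-1.0362]
Step 6: x=[7.4249] v=[-0.9174]
Step 7: x=[7.2180] v=[-0.6897]
Step 8: x=[7.1040] v=[-0.3800]
Step 9: x=[7.0964] v=[-0.0252]
Step 10: x=[7.1962] v=[0.3326]
First v>=0 after going negative at step 10, time=3.0000

Answer: 3.0000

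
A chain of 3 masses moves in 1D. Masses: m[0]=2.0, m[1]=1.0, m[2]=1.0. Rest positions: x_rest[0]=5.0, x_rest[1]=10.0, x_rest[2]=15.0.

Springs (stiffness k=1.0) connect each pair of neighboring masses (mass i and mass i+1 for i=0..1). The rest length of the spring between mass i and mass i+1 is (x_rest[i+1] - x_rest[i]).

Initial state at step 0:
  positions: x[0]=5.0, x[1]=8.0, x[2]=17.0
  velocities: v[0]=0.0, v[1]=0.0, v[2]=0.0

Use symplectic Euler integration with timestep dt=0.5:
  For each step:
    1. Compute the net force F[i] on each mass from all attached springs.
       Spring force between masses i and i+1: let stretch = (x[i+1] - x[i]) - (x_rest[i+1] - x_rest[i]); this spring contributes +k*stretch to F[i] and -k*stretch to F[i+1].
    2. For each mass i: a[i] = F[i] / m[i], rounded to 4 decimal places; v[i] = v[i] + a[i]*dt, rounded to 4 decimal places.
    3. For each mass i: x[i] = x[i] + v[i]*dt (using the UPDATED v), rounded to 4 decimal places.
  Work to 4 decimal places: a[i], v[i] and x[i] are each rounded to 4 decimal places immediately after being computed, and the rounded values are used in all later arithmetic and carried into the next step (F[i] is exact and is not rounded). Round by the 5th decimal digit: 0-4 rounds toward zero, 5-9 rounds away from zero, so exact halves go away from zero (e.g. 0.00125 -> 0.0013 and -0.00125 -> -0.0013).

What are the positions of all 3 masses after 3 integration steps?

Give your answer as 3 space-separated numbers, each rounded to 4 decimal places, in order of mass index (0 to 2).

Answer: 4.4337 12.4297 13.7031

Derivation:
Step 0: x=[5.0000 8.0000 17.0000] v=[0.0000 0.0000 0.0000]
Step 1: x=[4.7500 9.5000 16.0000] v=[-0.5000 3.0000 -2.0000]
Step 2: x=[4.4688 11.4375 14.6250] v=[-0.5625 3.8750 -2.7500]
Step 3: x=[4.4337 12.4297 13.7031] v=[-0.0703 1.9844 -1.8438]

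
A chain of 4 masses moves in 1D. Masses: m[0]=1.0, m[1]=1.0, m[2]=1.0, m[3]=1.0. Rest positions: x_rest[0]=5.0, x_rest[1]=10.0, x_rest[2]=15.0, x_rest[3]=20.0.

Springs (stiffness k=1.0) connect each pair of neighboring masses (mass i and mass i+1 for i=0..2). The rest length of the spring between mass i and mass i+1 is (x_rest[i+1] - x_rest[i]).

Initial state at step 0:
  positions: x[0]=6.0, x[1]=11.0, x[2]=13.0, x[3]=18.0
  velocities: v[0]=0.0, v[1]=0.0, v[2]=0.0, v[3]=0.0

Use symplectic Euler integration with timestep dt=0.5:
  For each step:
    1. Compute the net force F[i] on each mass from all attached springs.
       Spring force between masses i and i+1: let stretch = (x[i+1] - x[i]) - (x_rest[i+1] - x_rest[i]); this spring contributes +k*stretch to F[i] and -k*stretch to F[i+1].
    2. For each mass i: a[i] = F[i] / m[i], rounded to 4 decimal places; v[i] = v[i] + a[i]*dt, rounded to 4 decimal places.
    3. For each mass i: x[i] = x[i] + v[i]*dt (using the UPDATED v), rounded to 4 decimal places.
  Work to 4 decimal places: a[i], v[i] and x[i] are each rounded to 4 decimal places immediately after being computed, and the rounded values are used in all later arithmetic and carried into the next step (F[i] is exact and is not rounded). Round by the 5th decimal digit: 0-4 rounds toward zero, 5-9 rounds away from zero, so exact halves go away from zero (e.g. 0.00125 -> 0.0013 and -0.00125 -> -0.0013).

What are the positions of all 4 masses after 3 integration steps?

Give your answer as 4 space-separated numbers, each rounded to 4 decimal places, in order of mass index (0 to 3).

Step 0: x=[6.0000 11.0000 13.0000 18.0000] v=[0.0000 0.0000 0.0000 0.0000]
Step 1: x=[6.0000 10.2500 13.7500 18.0000] v=[0.0000 -1.5000 1.5000 0.0000]
Step 2: x=[5.8125 9.3125 14.6875 18.1875] v=[-0.3750 -1.8750 1.8750 0.3750]
Step 3: x=[5.2500 8.8438 15.1563 18.7500] v=[-1.1250 -0.9375 0.9375 1.1250]

Answer: 5.2500 8.8438 15.1563 18.7500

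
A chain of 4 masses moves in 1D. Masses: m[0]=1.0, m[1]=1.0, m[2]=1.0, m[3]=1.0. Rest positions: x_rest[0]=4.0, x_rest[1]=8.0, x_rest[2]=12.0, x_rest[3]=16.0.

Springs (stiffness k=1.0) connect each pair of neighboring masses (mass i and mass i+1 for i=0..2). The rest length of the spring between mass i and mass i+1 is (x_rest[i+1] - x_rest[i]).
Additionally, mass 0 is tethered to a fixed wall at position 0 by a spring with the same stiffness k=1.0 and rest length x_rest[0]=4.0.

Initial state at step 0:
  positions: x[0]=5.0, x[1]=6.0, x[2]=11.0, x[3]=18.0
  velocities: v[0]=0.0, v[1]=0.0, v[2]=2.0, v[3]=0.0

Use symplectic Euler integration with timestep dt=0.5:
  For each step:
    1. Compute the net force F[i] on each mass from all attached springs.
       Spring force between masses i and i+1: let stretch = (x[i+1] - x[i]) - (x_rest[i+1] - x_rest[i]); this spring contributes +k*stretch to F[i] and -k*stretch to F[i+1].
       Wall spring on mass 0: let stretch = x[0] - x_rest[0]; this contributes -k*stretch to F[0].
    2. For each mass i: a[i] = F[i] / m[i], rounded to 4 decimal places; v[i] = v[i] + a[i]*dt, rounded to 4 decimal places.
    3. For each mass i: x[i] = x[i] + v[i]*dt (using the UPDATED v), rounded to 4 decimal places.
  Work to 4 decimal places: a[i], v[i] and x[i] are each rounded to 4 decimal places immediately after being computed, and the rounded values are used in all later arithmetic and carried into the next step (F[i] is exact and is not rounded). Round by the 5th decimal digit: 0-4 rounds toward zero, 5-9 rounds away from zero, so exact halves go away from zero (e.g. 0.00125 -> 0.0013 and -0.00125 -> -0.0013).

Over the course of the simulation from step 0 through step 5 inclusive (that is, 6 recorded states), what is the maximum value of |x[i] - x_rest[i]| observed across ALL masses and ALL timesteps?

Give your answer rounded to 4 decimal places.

Step 0: x=[5.0000 6.0000 11.0000 18.0000] v=[0.0000 0.0000 2.0000 0.0000]
Step 1: x=[4.0000 7.0000 12.5000 17.2500] v=[-2.0000 2.0000 3.0000 -1.5000]
Step 2: x=[2.7500 8.6250 13.8125 16.3125] v=[-2.5000 3.2500 2.6250 -1.8750]
Step 3: x=[2.2813 10.0782 14.4532 15.7500] v=[-0.9375 2.9063 1.2813 -1.1250]
Step 4: x=[3.1915 10.6759 14.3243 15.8633] v=[1.8203 1.1954 -0.2578 0.2266]
Step 5: x=[5.1749 10.3146 13.6681 16.5919] v=[3.9668 -0.7226 -1.3125 1.4571]
Max displacement = 2.6759

Answer: 2.6759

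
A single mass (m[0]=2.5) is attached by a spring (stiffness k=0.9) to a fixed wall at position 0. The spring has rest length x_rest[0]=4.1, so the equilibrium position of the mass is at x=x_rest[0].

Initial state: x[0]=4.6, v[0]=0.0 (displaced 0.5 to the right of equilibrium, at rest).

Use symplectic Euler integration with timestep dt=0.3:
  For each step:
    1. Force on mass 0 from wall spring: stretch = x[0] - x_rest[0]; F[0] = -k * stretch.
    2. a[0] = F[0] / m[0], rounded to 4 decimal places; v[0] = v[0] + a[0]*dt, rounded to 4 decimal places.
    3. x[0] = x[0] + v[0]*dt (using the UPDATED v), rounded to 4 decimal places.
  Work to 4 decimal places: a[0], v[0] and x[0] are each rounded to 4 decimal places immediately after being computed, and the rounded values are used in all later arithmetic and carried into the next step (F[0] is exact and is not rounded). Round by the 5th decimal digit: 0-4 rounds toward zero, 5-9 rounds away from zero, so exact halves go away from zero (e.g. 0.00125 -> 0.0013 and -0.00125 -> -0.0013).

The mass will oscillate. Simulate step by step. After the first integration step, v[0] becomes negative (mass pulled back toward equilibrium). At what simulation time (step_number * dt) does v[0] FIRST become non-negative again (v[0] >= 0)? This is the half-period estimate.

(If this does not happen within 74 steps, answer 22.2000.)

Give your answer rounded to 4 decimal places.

Answer: 5.4000

Derivation:
Step 0: x=[4.6000] v=[0.0000]
Step 1: x=[4.5838] v=[-0.0540]
Step 2: x=[4.5519] v=[-0.1063]
Step 3: x=[4.5054] v=[-0.1551]
Step 4: x=[4.4457] v=[-0.1989]
Step 5: x=[4.3748] v=[-0.2363]
Step 6: x=[4.2950] v=[-0.2660]
Step 7: x=[4.2089] v=[-0.2871]
Step 8: x=[4.1192] v=[-0.2989]
Step 9: x=[4.0289] v=[-0.3010]
Step 10: x=[3.9409] v=[-0.2933]
Step 11: x=[3.8581] v=[-0.2761]
Step 12: x=[3.7831] v=[-0.2500]
Step 13: x=[3.7184] v=[-0.2158]
Step 14: x=[3.6660] v=[-0.1746]
Step 15: x=[3.6277] v=[-0.1277]
Step 16: x=[3.6047] v=[-0.0767]
Step 17: x=[3.5977] v=[-0.0232]
Step 18: x=[3.6070] v=[0.0310]
First v>=0 after going negative at step 18, time=5.4000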